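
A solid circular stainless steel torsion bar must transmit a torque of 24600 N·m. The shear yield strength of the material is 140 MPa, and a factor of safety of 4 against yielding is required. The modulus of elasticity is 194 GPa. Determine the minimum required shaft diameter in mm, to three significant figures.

d = 153 mm

Allowable shear stress τ_allow = 140/4 = 35.00 MPa.
For a solid shaft τ = 16T/(πd³), so d³ = 16T/(π τ_allow) = 16×2.4600×10^7/(π×35.00) = 3.580×10^6 mm³.
d = (3.580×10^6)^(1/3) = 153.0 mm.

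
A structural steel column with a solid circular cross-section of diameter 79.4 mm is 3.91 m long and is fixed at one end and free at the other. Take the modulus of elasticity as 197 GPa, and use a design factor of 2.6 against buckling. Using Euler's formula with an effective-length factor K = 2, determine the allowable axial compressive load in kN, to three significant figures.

P_allow = 23.9 kN

I = πd⁴/64 = π×79.4⁴/64 = 1.951×10^6 mm⁴.
Effective length L_e = KL = 2×3.91 m = 7820 mm.
Euler critical load P_cr = π²EI/L_e² = π²×197000×1.951×10^6/7820² = 62030 N.
P_allow = P_cr/n = 62030/2.6 = 23860 N.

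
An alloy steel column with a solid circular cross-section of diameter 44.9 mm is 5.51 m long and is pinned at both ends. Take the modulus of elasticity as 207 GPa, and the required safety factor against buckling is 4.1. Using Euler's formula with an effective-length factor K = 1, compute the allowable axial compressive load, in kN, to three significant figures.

P_allow = 3.27 kN

I = πd⁴/64 = π×44.9⁴/64 = 199500 mm⁴.
Effective length L_e = KL = 1×5.51 m = 5510 mm.
Euler critical load P_cr = π²EI/L_e² = π²×207000×199500/5510² = 13430 N.
P_allow = P_cr/n = 13430/4.1 = 3274 N.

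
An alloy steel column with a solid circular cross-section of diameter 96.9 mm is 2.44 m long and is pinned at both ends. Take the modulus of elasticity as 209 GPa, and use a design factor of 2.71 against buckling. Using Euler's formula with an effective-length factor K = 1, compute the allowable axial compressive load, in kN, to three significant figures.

I = πd⁴/64 = π×96.9⁴/64 = 4.328×10^6 mm⁴.
Effective length L_e = KL = 1×2.44 m = 2440 mm.
Euler critical load P_cr = π²EI/L_e² = π²×209000×4.328×10^6/2440² = 1.499×10^6 N.
P_allow = P_cr/n = 1.499×10^6/2.71 = 553300 N.

P_allow = 553 kN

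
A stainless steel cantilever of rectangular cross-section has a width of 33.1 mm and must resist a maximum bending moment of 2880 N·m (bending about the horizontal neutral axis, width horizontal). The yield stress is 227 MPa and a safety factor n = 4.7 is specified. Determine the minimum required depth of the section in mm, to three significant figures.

σ_allow = 227/4.7 = 48.30 MPa.
For a rectangular section σ = 6M/(bh²), so h² = 6M/(b σ_allow) = 6×2880000/(33.1×48.30) = 10810 mm².
h = 104.0 mm.

h = 104 mm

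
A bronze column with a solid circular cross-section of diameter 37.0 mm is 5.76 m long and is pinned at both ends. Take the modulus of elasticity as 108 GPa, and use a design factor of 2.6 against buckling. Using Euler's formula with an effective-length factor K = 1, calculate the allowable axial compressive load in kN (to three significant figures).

P_allow = 1.14 kN

I = πd⁴/64 = π×37.0⁴/64 = 92000 mm⁴.
Effective length L_e = KL = 1×5.76 m = 5760 mm.
Euler critical load P_cr = π²EI/L_e² = π²×108000×92000/5760² = 2956 N.
P_allow = P_cr/n = 2956/2.6 = 1137 N.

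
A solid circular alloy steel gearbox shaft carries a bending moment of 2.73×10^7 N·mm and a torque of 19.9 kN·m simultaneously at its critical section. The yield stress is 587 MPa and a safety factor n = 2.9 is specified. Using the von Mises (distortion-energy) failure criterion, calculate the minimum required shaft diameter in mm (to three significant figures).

d = 118 mm

σ_allow = σ_y/n = 587/2.9 = 202.4 MPa.
For a solid shaft σ_b = 32M/(πd³) and τ = 16T/(πd³), so the von Mises stress is σ' = (16/πd³)·√(4M²+3T²).
√(4M²+3T²) = √(4×(2.730×10^7)² + 3×(1.990×10^7)²) = 6.457×10^7 N·mm.
d³ = 16×6.457×10^7/(π×202.4) = 1.625×10^6 mm³.
d = 117.6 mm.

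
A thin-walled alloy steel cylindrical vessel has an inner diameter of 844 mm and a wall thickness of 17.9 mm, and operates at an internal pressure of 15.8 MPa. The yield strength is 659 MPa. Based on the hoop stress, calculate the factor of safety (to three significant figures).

σ_h = pD/(2t) = 15.8×844/(2×17.9) = 372.5 MPa.
n = 659/372.5 = 1.769.

n = 1.77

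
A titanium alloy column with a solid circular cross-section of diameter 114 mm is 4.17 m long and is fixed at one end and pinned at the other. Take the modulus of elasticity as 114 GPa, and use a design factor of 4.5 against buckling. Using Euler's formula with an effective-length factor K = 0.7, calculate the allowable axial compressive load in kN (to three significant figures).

I = πd⁴/64 = π×114⁴/64 = 8.291×10^6 mm⁴.
Effective length L_e = KL = 0.7×4.17 m = 2919 mm.
Euler critical load P_cr = π²EI/L_e² = π²×114000×8.291×10^6/2919² = 1.095×10^6 N.
P_allow = P_cr/n = 1.095×10^6/4.5 = 243300 N.

P_allow = 243 kN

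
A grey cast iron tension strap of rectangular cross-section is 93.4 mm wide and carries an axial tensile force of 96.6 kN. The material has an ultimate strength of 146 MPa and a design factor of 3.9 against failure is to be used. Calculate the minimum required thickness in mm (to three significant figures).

t = 27.6 mm

σ_allow = 146/3.9 = 37.44 MPa.
Required area A = F/σ_allow = 96600/37.44 = 2580 mm².
t = A/w = 2580/93.4 = 27.63 mm.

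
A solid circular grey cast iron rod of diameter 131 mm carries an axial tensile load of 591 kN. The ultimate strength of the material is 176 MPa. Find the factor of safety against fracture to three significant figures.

n = 4.01

A = πd²/4 = 13480 mm².
σ = F/A = 591000/13480 = 43.85 MPa.
n = 176/43.85 = 4.014.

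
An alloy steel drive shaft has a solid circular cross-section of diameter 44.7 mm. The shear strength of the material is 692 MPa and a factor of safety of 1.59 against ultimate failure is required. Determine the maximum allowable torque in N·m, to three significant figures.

T_allow = 7630 N·m

τ_allow = 692/1.59 = 435.2 MPa.
For a solid shaft T_allow = τ_allow·πd³/16; πd³/16 = π×44.7³/16 = 17540 mm³.
T_allow = 435.2×17540 = 7.632×10^6 N·mm = 7632 N·m.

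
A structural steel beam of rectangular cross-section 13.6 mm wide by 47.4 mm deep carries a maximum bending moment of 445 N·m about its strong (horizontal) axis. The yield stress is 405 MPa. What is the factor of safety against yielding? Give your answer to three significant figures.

Section modulus S = bh²/6 = 13.6×47.4²/6 = 5093 mm³.
σ = M/S = 445000/5093 = 87.38 MPa.
n = 405/87.38 = 4.635.

n = 4.63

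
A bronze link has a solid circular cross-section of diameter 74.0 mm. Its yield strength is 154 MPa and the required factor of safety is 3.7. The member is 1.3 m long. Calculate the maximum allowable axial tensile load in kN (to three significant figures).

σ_allow = 154/3.7 = 41.62 MPa.
A = πd²/4 = π×74.0²/4 = 4301 mm².
F_allow = σ_allow × A = 41.62×4301 = 179000 N.

F_allow = 179 kN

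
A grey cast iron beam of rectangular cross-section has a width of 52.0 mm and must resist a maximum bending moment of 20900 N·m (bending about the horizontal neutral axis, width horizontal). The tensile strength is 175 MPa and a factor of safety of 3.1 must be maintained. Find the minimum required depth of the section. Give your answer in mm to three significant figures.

σ_allow = 175/3.1 = 56.45 MPa.
For a rectangular section σ = 6M/(bh²), so h² = 6M/(b σ_allow) = 6×2.0900×10^7/(52.0×56.45) = 42720 mm².
h = 206.7 mm.

h = 207 mm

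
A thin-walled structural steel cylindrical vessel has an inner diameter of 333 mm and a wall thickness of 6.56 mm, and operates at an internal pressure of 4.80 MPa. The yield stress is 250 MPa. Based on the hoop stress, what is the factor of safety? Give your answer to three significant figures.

n = 2.05

σ_h = pD/(2t) = 4.80×333/(2×6.56) = 121.8 MPa.
n = 250/121.8 = 2.052.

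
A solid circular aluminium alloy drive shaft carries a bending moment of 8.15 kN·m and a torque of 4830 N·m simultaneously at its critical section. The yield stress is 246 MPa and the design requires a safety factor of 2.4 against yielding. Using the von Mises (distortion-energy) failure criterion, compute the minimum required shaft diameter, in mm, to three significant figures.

d = 96.9 mm

σ_allow = σ_y/n = 246/2.4 = 102.5 MPa.
For a solid shaft σ_b = 32M/(πd³) and τ = 16T/(πd³), so the von Mises stress is σ' = (16/πd³)·√(4M²+3T²).
√(4M²+3T²) = √(4×(8.150×10^6)² + 3×(4.830×10^6)²) = 1.832×10^7 N·mm.
d³ = 16×1.832×10^7/(π×102.5) = 910300 mm³.
d = 96.92 mm.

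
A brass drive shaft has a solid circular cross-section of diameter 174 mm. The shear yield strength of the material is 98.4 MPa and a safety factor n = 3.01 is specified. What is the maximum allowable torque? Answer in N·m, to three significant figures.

τ_allow = 98.4/3.01 = 32.69 MPa.
For a solid shaft T_allow = τ_allow·πd³/16; πd³/16 = π×174³/16 = 1.034×10^6 mm³.
T_allow = 32.69×1.034×10^6 = 3.381×10^7 N·mm = 33810 N·m.

T_allow = 33800 N·m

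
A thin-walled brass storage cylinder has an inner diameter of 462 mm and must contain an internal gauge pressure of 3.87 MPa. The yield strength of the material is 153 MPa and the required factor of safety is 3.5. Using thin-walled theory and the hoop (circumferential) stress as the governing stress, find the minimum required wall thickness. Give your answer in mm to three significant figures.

t = 20.5 mm

σ_allow = 153/3.5 = 43.71 MPa.
Hoop stress σ_h = pD/(2t), so t = pD/(2σ_allow) = 3.87×462/(2×43.71) = 20.45 mm.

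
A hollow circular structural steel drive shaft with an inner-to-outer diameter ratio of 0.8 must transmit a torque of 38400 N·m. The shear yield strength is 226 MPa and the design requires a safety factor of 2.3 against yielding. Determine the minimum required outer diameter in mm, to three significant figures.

τ_allow = 226/2.3 = 98.26 MPa.
For a hollow shaft τ = 16T/[πd_o³(1−k⁴)] with k = 0.8, so 1−k⁴ = 0.5904.
d_o³ = 16T/[π τ_allow (1−k⁴)] = 16×3.8400×10^7/(π×98.26×0.5904) = 3.371×10^6 mm³.
d_o = 149.9 mm.

d_o = 150 mm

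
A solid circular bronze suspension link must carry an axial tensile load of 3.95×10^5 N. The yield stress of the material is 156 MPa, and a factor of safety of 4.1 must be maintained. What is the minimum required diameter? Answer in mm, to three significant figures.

d = 115 mm

Allowable stress σ_allow = 156/4.1 = 38.05 MPa.
Required area A = F/σ_allow = 395000/38.05 = 10380 mm².
A = πd²/4 → d = √(4A/π) = 115.0 mm.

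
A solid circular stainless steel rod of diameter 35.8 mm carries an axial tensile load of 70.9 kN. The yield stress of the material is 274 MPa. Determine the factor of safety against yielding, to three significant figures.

n = 3.89

A = πd²/4 = 1007 mm².
σ = F/A = 70900/1007 = 70.44 MPa.
n = 274/70.44 = 3.890.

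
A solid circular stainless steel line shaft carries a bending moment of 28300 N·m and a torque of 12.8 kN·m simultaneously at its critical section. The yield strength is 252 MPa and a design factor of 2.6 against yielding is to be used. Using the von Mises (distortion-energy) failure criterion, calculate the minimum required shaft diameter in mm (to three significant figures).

d = 147 mm

σ_allow = σ_y/n = 252/2.6 = 96.92 MPa.
For a solid shaft σ_b = 32M/(πd³) and τ = 16T/(πd³), so the von Mises stress is σ' = (16/πd³)·√(4M²+3T²).
√(4M²+3T²) = √(4×(2.830×10^7)² + 3×(1.280×10^7)²) = 6.079×10^7 N·mm.
d³ = 16×6.079×10^7/(π×96.92) = 3.194×10^6 mm³.
d = 147.3 mm.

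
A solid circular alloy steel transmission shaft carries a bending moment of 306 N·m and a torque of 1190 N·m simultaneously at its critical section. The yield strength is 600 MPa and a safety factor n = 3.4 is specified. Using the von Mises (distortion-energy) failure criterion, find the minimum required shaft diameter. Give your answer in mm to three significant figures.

d = 39.6 mm

σ_allow = σ_y/n = 600/3.4 = 176.5 MPa.
For a solid shaft σ_b = 32M/(πd³) and τ = 16T/(πd³), so the von Mises stress is σ' = (16/πd³)·√(4M²+3T²).
√(4M²+3T²) = √(4×(306000)² + 3×(1.190×10^6)²) = 2.150×10^6 N·mm.
d³ = 16×2.150×10^6/(π×176.5) = 62050 mm³.
d = 39.59 mm.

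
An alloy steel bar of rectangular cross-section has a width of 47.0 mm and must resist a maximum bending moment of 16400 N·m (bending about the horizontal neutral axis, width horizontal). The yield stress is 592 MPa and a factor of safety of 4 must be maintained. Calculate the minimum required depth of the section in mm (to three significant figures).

σ_allow = 592/4 = 148.0 MPa.
For a rectangular section σ = 6M/(bh²), so h² = 6M/(b σ_allow) = 6×1.6400×10^7/(47.0×148.0) = 14150 mm².
h = 118.9 mm.

h = 119 mm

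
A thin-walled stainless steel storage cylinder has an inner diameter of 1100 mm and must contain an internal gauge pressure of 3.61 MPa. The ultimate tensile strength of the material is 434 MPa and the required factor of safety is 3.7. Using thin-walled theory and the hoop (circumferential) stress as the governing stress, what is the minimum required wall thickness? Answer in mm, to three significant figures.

σ_allow = 434/3.7 = 117.3 MPa.
Hoop stress σ_h = pD/(2t), so t = pD/(2σ_allow) = 3.61×1100/(2×117.3) = 16.93 mm.

t = 16.9 mm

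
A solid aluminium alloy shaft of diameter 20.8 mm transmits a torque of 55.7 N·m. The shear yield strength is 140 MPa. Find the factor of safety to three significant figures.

n = 4.44

τ = 16T/(πd³) = 16×55700/(π×20.8³) = 31.52 MPa.
n = τ_limit/τ = 140/31.52 = 4.441.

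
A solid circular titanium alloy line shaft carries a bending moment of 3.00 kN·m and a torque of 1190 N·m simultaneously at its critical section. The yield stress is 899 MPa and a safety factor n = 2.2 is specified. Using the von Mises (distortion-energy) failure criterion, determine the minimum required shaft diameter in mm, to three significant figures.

σ_allow = σ_y/n = 899/2.2 = 408.6 MPa.
For a solid shaft σ_b = 32M/(πd³) and τ = 16T/(πd³), so the von Mises stress is σ' = (16/πd³)·√(4M²+3T²).
√(4M²+3T²) = √(4×(3.000×10^6)² + 3×(1.190×10^6)²) = 6.344×10^6 N·mm.
d³ = 16×6.344×10^6/(π×408.6) = 79070 mm³.
d = 42.92 mm.

d = 42.9 mm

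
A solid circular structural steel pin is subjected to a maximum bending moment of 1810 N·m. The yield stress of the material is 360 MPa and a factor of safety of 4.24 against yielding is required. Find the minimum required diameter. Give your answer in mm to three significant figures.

d = 60.1 mm

σ_allow = 360/4.24 = 84.91 MPa.
For a solid circular section σ = 32M/(πd³), so d³ = 32M/(π σ_allow) = 32×1810000/(π×84.91) = 217100 mm³.
d = 60.11 mm.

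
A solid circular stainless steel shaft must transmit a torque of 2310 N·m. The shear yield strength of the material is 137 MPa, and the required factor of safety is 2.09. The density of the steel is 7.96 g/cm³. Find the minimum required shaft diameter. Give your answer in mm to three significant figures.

d = 56.4 mm

Allowable shear stress τ_allow = 137/2.09 = 65.55 MPa.
For a solid shaft τ = 16T/(πd³), so d³ = 16T/(π τ_allow) = 16×2310000/(π×65.55) = 179500 mm³.
d = (179500)^(1/3) = 56.41 mm.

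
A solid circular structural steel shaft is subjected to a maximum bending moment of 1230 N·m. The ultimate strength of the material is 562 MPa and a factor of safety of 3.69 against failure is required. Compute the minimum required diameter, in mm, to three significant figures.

σ_allow = 562/3.69 = 152.3 MPa.
For a solid circular section σ = 32M/(πd³), so d³ = 32M/(π σ_allow) = 32×1230000/(π×152.3) = 82260 mm³.
d = 43.49 mm.

d = 43.5 mm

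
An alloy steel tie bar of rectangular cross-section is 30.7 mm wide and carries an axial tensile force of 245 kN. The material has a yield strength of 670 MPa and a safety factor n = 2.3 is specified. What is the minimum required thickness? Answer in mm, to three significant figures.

t = 27.4 mm

σ_allow = 670/2.3 = 291.3 MPa.
Required area A = F/σ_allow = 245000/291.3 = 841.0 mm².
t = A/w = 841.0/30.7 = 27.40 mm.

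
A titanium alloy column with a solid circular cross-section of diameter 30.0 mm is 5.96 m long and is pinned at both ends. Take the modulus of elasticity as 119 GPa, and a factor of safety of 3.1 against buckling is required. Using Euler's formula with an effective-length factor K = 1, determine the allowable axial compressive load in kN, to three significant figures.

P_allow = 0.424 kN

I = πd⁴/64 = π×30.0⁴/64 = 39760 mm⁴.
Effective length L_e = KL = 1×5.96 m = 5960 mm.
Euler critical load P_cr = π²EI/L_e² = π²×119000×39760/5960² = 1315 N.
P_allow = P_cr/n = 1315/3.1 = 424.1 N.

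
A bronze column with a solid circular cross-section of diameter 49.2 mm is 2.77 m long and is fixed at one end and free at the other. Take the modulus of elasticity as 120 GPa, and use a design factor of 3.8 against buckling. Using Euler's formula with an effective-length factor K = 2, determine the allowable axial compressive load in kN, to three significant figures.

I = πd⁴/64 = π×49.2⁴/64 = 287600 mm⁴.
Effective length L_e = KL = 2×2.77 m = 5540 mm.
Euler critical load P_cr = π²EI/L_e² = π²×120000×287600/5540² = 11100 N.
P_allow = P_cr/n = 11100/3.8 = 2921 N.

P_allow = 2.92 kN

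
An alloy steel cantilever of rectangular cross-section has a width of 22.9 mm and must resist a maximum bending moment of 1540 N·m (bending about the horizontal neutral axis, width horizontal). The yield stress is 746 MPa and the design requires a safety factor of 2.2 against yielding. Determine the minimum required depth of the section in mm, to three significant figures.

σ_allow = 746/2.2 = 339.1 MPa.
For a rectangular section σ = 6M/(bh²), so h² = 6M/(b σ_allow) = 6×1540000/(22.9×339.1) = 1190 mm².
h = 34.50 mm.

h = 34.5 mm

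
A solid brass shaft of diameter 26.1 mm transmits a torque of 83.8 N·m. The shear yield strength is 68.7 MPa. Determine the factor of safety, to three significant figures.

τ = 16T/(πd³) = 16×83800/(π×26.1³) = 24.00 MPa.
n = τ_limit/τ = 68.7/24.00 = 2.862.

n = 2.86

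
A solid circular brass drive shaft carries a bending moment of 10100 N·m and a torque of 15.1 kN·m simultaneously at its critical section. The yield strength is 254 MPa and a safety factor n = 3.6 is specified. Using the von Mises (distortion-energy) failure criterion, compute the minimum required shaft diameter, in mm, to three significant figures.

σ_allow = σ_y/n = 254/3.6 = 70.56 MPa.
For a solid shaft σ_b = 32M/(πd³) and τ = 16T/(πd³), so the von Mises stress is σ' = (16/πd³)·√(4M²+3T²).
√(4M²+3T²) = √(4×(1.010×10^7)² + 3×(1.510×10^7)²) = 3.305×10^7 N·mm.
d³ = 16×3.305×10^7/(π×70.56) = 2.385×10^6 mm³.
d = 133.6 mm.

d = 134 mm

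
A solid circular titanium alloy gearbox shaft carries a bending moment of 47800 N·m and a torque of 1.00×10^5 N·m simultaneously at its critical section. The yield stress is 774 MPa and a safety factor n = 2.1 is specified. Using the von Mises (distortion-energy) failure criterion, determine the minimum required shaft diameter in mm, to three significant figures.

d = 140 mm

σ_allow = σ_y/n = 774/2.1 = 368.6 MPa.
For a solid shaft σ_b = 32M/(πd³) and τ = 16T/(πd³), so the von Mises stress is σ' = (16/πd³)·√(4M²+3T²).
√(4M²+3T²) = √(4×(4.780×10^7)² + 3×(1.000×10^8)²) = 1.978×10^8 N·mm.
d³ = 16×1.978×10^8/(π×368.6) = 2.734×10^6 mm³.
d = 139.8 mm.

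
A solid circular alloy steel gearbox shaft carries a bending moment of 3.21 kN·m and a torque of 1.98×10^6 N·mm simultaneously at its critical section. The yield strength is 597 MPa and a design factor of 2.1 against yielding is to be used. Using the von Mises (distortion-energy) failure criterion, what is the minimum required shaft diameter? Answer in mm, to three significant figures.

d = 50.7 mm

σ_allow = σ_y/n = 597/2.1 = 284.3 MPa.
For a solid shaft σ_b = 32M/(πd³) and τ = 16T/(πd³), so the von Mises stress is σ' = (16/πd³)·√(4M²+3T²).
√(4M²+3T²) = √(4×(3.210×10^6)² + 3×(1.980×10^6)²) = 7.279×10^6 N·mm.
d³ = 16×7.279×10^6/(π×284.3) = 130400 mm³.
d = 50.71 mm.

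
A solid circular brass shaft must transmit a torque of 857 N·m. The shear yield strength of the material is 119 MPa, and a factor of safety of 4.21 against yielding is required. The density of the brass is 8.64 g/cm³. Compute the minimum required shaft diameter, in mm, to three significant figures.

d = 53.6 mm

Allowable shear stress τ_allow = 119/4.21 = 28.27 MPa.
For a solid shaft τ = 16T/(πd³), so d³ = 16T/(π τ_allow) = 16×857000/(π×28.27) = 154400 mm³.
d = (154400)^(1/3) = 53.65 mm.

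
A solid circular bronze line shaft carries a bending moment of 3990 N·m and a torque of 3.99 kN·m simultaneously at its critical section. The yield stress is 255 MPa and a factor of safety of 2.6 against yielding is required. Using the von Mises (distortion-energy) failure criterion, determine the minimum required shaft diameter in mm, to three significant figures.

σ_allow = σ_y/n = 255/2.6 = 98.08 MPa.
For a solid shaft σ_b = 32M/(πd³) and τ = 16T/(πd³), so the von Mises stress is σ' = (16/πd³)·√(4M²+3T²).
√(4M²+3T²) = √(4×(3.990×10^6)² + 3×(3.990×10^6)²) = 1.056×10^7 N·mm.
d³ = 16×1.056×10^7/(π×98.08) = 548200 mm³.
d = 81.84 mm.

d = 81.8 mm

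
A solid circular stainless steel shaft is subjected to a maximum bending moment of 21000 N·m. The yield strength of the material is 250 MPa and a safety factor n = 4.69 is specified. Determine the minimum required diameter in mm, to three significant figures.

σ_allow = 250/4.69 = 53.30 MPa.
For a solid circular section σ = 32M/(πd³), so d³ = 32M/(π σ_allow) = 32×2.1000×10^7/(π×53.30) = 4.013×10^6 mm³.
d = 158.9 mm.

d = 159 mm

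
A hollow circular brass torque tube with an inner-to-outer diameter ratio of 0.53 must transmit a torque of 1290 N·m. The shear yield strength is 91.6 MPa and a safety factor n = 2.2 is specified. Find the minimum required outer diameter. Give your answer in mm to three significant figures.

τ_allow = 91.6/2.2 = 41.64 MPa.
For a hollow shaft τ = 16T/[πd_o³(1−k⁴)] with k = 0.53, so 1−k⁴ = 0.9211.
d_o³ = 16T/[π τ_allow (1−k⁴)] = 16×1290000/(π×41.64×0.9211) = 171300 mm³.
d_o = 55.54 mm.

d_o = 55.5 mm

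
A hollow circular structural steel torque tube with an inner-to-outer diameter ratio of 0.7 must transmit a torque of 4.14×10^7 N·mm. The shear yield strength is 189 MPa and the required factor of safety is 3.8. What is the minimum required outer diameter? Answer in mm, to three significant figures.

d_o = 177 mm

τ_allow = 189/3.8 = 49.74 MPa.
For a hollow shaft τ = 16T/[πd_o³(1−k⁴)] with k = 0.7, so 1−k⁴ = 0.7599.
d_o³ = 16T/[π τ_allow (1−k⁴)] = 16×4.1400×10^7/(π×49.74×0.7599) = 5.579×10^6 mm³.
d_o = 177.4 mm.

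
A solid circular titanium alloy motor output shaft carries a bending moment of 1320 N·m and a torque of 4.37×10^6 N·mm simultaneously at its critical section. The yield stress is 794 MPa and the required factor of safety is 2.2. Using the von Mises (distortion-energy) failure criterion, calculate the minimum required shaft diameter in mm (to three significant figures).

σ_allow = σ_y/n = 794/2.2 = 360.9 MPa.
For a solid shaft σ_b = 32M/(πd³) and τ = 16T/(πd³), so the von Mises stress is σ' = (16/πd³)·√(4M²+3T²).
√(4M²+3T²) = √(4×(1.320×10^6)² + 3×(4.370×10^6)²) = 8.016×10^6 N·mm.
d³ = 16×8.016×10^6/(π×360.9) = 113100 mm³.
d = 48.36 mm.

d = 48.4 mm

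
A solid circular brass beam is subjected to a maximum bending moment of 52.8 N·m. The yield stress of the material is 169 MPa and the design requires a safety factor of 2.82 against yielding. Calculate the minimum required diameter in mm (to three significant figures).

d = 20.8 mm

σ_allow = 169/2.82 = 59.93 MPa.
For a solid circular section σ = 32M/(πd³), so d³ = 32M/(π σ_allow) = 32×52800/(π×59.93) = 8974 mm³.
d = 20.78 mm.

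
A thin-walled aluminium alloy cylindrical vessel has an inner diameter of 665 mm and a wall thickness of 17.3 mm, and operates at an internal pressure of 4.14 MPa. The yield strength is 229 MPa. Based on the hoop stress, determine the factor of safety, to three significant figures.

n = 2.88

σ_h = pD/(2t) = 4.14×665/(2×17.3) = 79.57 MPa.
n = 229/79.57 = 2.878.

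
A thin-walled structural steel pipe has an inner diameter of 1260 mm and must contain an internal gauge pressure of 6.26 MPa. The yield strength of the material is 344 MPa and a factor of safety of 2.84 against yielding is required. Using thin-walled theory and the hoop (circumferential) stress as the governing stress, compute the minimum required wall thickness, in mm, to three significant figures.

t = 32.6 mm

σ_allow = 344/2.84 = 121.1 MPa.
Hoop stress σ_h = pD/(2t), so t = pD/(2σ_allow) = 6.26×1260/(2×121.1) = 32.56 mm.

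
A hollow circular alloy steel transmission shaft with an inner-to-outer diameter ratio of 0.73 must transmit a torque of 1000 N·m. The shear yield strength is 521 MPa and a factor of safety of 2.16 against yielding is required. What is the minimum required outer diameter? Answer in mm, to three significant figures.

d_o = 30.9 mm

τ_allow = 521/2.16 = 241.2 MPa.
For a hollow shaft τ = 16T/[πd_o³(1−k⁴)] with k = 0.73, so 1−k⁴ = 0.7160.
d_o³ = 16T/[π τ_allow (1−k⁴)] = 16×1000000/(π×241.2×0.7160) = 29490 mm³.
d_o = 30.89 mm.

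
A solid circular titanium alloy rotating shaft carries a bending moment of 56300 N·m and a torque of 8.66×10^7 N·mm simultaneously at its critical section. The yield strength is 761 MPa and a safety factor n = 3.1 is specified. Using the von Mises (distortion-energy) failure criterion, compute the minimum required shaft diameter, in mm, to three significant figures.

σ_allow = σ_y/n = 761/3.1 = 245.5 MPa.
For a solid shaft σ_b = 32M/(πd³) and τ = 16T/(πd³), so the von Mises stress is σ' = (16/πd³)·√(4M²+3T²).
√(4M²+3T²) = √(4×(5.630×10^7)² + 3×(8.660×10^7)²) = 1.876×10^8 N·mm.
d³ = 16×1.876×10^8/(π×245.5) = 3.891×10^6 mm³.
d = 157.3 mm.

d = 157 mm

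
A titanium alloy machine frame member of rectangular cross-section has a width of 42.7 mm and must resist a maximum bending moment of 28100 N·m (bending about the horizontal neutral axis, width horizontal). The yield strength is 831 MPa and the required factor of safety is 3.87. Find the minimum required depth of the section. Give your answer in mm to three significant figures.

σ_allow = 831/3.87 = 214.7 MPa.
For a rectangular section σ = 6M/(bh²), so h² = 6M/(b σ_allow) = 6×2.8100×10^7/(42.7×214.7) = 18390 mm².
h = 135.6 mm.

h = 136 mm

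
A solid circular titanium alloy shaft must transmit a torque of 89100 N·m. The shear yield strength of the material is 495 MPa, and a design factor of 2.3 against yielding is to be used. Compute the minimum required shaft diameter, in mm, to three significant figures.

Allowable shear stress τ_allow = 495/2.3 = 215.2 MPa.
For a solid shaft τ = 16T/(πd³), so d³ = 16T/(π τ_allow) = 16×8.9100×10^7/(π×215.2) = 2.108×10^6 mm³.
d = (2.108×10^6)^(1/3) = 128.2 mm.

d = 128 mm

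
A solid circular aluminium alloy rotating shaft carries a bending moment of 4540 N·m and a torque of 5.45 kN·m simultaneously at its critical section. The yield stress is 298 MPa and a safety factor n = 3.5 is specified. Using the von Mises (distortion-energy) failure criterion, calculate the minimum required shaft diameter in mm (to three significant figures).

σ_allow = σ_y/n = 298/3.5 = 85.14 MPa.
For a solid shaft σ_b = 32M/(πd³) and τ = 16T/(πd³), so the von Mises stress is σ' = (16/πd³)·√(4M²+3T²).
√(4M²+3T²) = √(4×(4.540×10^6)² + 3×(5.450×10^6)²) = 1.310×10^7 N·mm.
d³ = 16×1.310×10^7/(π×85.14) = 783500 mm³.
d = 92.19 mm.

d = 92.2 mm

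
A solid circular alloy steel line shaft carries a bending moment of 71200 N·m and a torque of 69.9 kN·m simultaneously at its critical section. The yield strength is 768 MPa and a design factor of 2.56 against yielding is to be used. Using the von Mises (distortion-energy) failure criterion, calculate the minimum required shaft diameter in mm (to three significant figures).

σ_allow = σ_y/n = 768/2.56 = 300.0 MPa.
For a solid shaft σ_b = 32M/(πd³) and τ = 16T/(πd³), so the von Mises stress is σ' = (16/πd³)·√(4M²+3T²).
√(4M²+3T²) = √(4×(7.120×10^7)² + 3×(6.990×10^7)²) = 1.869×10^8 N·mm.
d³ = 16×1.869×10^8/(π×300.0) = 3.173×10^6 mm³.
d = 146.9 mm.

d = 147 mm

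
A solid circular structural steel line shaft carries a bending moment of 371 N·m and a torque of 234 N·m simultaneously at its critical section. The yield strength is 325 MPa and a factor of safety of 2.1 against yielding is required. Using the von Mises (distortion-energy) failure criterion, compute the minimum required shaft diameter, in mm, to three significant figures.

d = 30.3 mm

σ_allow = σ_y/n = 325/2.1 = 154.8 MPa.
For a solid shaft σ_b = 32M/(πd³) and τ = 16T/(πd³), so the von Mises stress is σ' = (16/πd³)·√(4M²+3T²).
√(4M²+3T²) = √(4×(371000)² + 3×(234000)²) = 845500 N·mm.
d³ = 16×845500/(π×154.8) = 27820 mm³.
d = 30.30 mm.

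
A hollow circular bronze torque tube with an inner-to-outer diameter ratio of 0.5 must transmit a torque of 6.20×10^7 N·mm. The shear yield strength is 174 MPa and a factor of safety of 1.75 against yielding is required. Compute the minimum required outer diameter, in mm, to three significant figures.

τ_allow = 174/1.75 = 99.43 MPa.
For a hollow shaft τ = 16T/[πd_o³(1−k⁴)] with k = 0.5, so 1−k⁴ = 0.9375.
d_o³ = 16T/[π τ_allow (1−k⁴)] = 16×6.2000×10^7/(π×99.43×0.9375) = 3.388×10^6 mm³.
d_o = 150.2 mm.

d_o = 150 mm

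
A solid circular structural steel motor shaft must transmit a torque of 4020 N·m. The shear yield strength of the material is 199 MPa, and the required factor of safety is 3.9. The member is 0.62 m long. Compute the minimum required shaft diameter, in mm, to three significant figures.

d = 73.8 mm

Allowable shear stress τ_allow = 199/3.9 = 51.03 MPa.
For a solid shaft τ = 16T/(πd³), so d³ = 16T/(π τ_allow) = 16×4020000/(π×51.03) = 401200 mm³.
d = (401200)^(1/3) = 73.76 mm.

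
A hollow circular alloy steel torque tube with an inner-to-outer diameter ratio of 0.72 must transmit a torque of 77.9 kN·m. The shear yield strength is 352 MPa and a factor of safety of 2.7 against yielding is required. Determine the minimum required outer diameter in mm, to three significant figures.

τ_allow = 352/2.7 = 130.4 MPa.
For a hollow shaft τ = 16T/[πd_o³(1−k⁴)] with k = 0.72, so 1−k⁴ = 0.7313.
d_o³ = 16T/[π τ_allow (1−k⁴)] = 16×7.7900×10^7/(π×130.4×0.7313) = 4.162×10^6 mm³.
d_o = 160.8 mm.

d_o = 161 mm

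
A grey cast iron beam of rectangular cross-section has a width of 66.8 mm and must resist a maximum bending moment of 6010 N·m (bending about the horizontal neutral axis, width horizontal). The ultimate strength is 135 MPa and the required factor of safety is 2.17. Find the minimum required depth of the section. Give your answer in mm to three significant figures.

σ_allow = 135/2.17 = 62.21 MPa.
For a rectangular section σ = 6M/(bh²), so h² = 6M/(b σ_allow) = 6×6010000/(66.8×62.21) = 8677 mm².
h = 93.15 mm.

h = 93.2 mm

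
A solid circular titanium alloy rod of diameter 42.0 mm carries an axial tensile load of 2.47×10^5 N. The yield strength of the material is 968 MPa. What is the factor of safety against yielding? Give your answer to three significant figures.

n = 5.43

A = πd²/4 = 1385 mm².
σ = F/A = 247000/1385 = 178.3 MPa.
n = 968/178.3 = 5.430.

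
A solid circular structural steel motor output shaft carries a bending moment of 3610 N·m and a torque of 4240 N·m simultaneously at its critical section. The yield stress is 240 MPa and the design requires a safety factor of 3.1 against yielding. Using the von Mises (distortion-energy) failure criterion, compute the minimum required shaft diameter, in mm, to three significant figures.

d = 87.8 mm

σ_allow = σ_y/n = 240/3.1 = 77.42 MPa.
For a solid shaft σ_b = 32M/(πd³) and τ = 16T/(πd³), so the von Mises stress is σ' = (16/πd³)·√(4M²+3T²).
√(4M²+3T²) = √(4×(3.610×10^6)² + 3×(4.240×10^6)²) = 1.030×10^7 N·mm.
d³ = 16×1.030×10^7/(π×77.42) = 677500 mm³.
d = 87.83 mm.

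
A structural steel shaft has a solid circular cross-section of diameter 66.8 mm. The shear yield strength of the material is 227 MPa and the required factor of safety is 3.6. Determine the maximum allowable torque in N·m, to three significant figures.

T_allow = 3690 N·m

τ_allow = 227/3.6 = 63.06 MPa.
For a solid shaft T_allow = τ_allow·πd³/16; πd³/16 = π×66.8³/16 = 58530 mm³.
T_allow = 63.06×58530 = 3.690×10^6 N·mm = 3690 N·m.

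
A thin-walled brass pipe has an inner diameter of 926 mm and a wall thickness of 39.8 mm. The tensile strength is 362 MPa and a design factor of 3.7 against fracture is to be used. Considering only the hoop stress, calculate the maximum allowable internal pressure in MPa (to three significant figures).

σ_allow = 362/3.7 = 97.84 MPa.
σ_h = pD/(2t) → p_allow = 2σ_allow t/D = 2×97.84×39.8/926 = 8.410 MPa.

p_allow = 8.41 MPa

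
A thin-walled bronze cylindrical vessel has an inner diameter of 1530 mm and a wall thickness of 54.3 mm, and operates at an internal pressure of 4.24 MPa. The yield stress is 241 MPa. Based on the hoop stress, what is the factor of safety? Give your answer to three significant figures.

n = 4.03

σ_h = pD/(2t) = 4.24×1530/(2×54.3) = 59.73 MPa.
n = 241/59.73 = 4.034.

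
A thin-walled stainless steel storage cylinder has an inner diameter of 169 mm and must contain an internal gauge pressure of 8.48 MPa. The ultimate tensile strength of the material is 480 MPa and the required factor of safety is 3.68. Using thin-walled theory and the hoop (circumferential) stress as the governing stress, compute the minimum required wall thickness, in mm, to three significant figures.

t = 5.49 mm

σ_allow = 480/3.68 = 130.4 MPa.
Hoop stress σ_h = pD/(2t), so t = pD/(2σ_allow) = 8.48×169/(2×130.4) = 5.494 mm.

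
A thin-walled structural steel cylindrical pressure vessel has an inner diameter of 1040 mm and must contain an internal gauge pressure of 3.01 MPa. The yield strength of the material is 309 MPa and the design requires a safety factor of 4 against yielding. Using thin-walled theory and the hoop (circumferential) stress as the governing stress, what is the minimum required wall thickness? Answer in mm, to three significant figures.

t = 20.3 mm

σ_allow = 309/4 = 77.25 MPa.
Hoop stress σ_h = pD/(2t), so t = pD/(2σ_allow) = 3.01×1040/(2×77.25) = 20.26 mm.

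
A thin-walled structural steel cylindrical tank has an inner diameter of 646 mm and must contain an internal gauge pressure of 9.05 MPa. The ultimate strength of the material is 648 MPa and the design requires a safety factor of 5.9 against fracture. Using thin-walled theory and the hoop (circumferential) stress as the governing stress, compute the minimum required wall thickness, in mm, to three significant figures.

σ_allow = 648/5.9 = 109.8 MPa.
Hoop stress σ_h = pD/(2t), so t = pD/(2σ_allow) = 9.05×646/(2×109.8) = 26.62 mm.

t = 26.6 mm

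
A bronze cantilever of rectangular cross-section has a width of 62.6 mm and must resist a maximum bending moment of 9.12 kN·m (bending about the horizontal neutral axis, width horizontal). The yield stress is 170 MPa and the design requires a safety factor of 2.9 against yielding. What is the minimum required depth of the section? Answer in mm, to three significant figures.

σ_allow = 170/2.9 = 58.62 MPa.
For a rectangular section σ = 6M/(bh²), so h² = 6M/(b σ_allow) = 6×9120000/(62.6×58.62) = 14910 mm².
h = 122.1 mm.

h = 122 mm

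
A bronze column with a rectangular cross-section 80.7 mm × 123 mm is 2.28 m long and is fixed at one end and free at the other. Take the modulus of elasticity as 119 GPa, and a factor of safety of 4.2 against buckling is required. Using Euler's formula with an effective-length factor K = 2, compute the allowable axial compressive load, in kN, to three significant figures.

P_allow = 72.4 kN

Buckling occurs about the weak axis: I_min = h·b³/12 = 123×80.7³/12 = 5.387×10^6 mm⁴ (b = 80.7 mm is the smaller dimension).
Effective length L_e = KL = 2×2.28 m = 4560 mm.
Euler critical load P_cr = π²EI/L_e² = π²×119000×5.387×10^6/4560² = 304300 N.
P_allow = P_cr/n = 304300/4.2 = 72450 N.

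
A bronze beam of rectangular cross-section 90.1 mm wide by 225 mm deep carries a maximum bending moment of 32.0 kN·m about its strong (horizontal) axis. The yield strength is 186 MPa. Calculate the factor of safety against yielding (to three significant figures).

Section modulus S = bh²/6 = 90.1×225²/6 = 760200 mm³.
σ = M/S = 3.2000×10^7/760200 = 42.09 MPa.
n = 186/42.09 = 4.419.

n = 4.42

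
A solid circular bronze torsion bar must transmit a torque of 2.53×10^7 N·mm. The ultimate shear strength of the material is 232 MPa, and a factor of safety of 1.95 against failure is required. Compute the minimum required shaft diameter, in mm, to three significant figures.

d = 103 mm

Allowable shear stress τ_allow = 232/1.95 = 119.0 MPa.
For a solid shaft τ = 16T/(πd³), so d³ = 16T/(π τ_allow) = 16×2.5300×10^7/(π×119.0) = 1.083×10^6 mm³.
d = (1.083×10^6)^(1/3) = 102.7 mm.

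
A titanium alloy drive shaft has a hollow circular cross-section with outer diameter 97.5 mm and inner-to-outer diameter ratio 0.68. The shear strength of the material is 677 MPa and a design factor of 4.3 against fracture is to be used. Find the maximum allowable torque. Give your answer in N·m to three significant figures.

τ_allow = 677/4.3 = 157.4 MPa.
For a hollow shaft T_allow = τ_allow·πd_o³(1−k⁴)/16 with 1−k⁴ = 0.7862, so πd_o³(1−k⁴)/16 = 143100 mm³.
T_allow = 157.4×143100 = 2.253×10^7 N·mm = 22530 N·m.

T_allow = 22500 N·m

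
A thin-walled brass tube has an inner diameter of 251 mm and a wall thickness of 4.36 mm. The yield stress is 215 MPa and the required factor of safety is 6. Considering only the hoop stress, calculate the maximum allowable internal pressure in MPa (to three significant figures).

σ_allow = 215/6 = 35.83 MPa.
σ_h = pD/(2t) → p_allow = 2σ_allow t/D = 2×35.83×4.36/251 = 1.245 MPa.

p_allow = 1.24 MPa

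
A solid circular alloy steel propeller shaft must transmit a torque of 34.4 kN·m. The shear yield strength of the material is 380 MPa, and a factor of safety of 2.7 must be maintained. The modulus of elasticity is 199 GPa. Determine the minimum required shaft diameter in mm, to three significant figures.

d = 108 mm

Allowable shear stress τ_allow = 380/2.7 = 140.7 MPa.
For a solid shaft τ = 16T/(πd³), so d³ = 16T/(π τ_allow) = 16×3.4400×10^7/(π×140.7) = 1.245×10^6 mm³.
d = (1.245×10^6)^(1/3) = 107.6 mm.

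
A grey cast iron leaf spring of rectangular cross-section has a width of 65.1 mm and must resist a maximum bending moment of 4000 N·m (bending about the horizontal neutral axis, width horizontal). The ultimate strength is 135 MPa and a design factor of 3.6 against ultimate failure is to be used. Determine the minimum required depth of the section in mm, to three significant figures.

h = 99.2 mm

σ_allow = 135/3.6 = 37.50 MPa.
For a rectangular section σ = 6M/(bh²), so h² = 6M/(b σ_allow) = 6×4000000/(65.1×37.50) = 9831 mm².
h = 99.15 mm.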